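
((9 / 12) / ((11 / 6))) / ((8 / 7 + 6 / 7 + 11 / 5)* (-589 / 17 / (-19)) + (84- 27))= 0.01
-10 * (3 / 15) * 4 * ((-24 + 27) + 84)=-696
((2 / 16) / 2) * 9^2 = 81 / 16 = 5.06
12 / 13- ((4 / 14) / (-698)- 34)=1109135 / 31759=34.92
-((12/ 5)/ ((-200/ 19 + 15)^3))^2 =-0.00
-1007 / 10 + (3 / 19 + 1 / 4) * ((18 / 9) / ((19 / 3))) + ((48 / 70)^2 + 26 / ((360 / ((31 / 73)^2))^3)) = -6251098024186359946465403 / 62447915933255750688000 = -100.10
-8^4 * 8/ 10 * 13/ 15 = -212992/ 75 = -2839.89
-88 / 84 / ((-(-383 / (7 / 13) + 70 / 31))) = -682 / 461577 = -0.00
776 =776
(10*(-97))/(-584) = 485/292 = 1.66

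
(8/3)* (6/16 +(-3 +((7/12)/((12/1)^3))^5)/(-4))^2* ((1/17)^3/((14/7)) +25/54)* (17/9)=9141071568824496793930850563603974116503238040425/3096529437112951024952255230861241926857214918656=2.95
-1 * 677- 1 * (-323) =-354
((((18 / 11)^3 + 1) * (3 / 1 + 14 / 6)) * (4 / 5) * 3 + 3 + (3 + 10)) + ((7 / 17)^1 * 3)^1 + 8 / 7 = 69107893 / 791945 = 87.26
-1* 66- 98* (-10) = 914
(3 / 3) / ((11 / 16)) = 16 / 11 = 1.45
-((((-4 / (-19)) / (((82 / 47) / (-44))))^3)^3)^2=-125443898254306673689296977521364360103707566713551211230559993856 / 11160258089411829136498574959273691615632218045839161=-11240232730219.76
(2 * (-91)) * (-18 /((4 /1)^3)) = 51.19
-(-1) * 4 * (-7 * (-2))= 56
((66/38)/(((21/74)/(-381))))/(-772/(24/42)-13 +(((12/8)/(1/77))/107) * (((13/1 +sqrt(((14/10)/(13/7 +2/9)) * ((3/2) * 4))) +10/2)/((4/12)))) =570167262 * sqrt(3930)/4015040562137 +50193754798980/28105283934959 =1.79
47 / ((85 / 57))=2679 / 85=31.52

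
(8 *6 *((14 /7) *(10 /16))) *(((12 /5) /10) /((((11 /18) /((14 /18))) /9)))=9072 /55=164.95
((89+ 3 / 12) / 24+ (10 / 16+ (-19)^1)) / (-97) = 469 / 3104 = 0.15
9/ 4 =2.25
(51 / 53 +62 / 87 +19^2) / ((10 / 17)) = 14214499 / 23055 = 616.55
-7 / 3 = -2.33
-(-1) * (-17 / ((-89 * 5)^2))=-17 / 198025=-0.00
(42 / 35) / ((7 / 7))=6 / 5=1.20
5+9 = 14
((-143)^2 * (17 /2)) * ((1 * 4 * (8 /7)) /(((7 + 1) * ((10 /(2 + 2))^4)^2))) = 177988096 /2734375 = 65.09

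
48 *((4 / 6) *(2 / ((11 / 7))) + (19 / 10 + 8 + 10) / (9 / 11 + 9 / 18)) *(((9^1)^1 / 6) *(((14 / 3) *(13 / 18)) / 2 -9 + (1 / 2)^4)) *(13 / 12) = -3107500513 / 344520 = -9019.80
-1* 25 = -25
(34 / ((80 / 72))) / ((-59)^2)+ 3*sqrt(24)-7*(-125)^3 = 6*sqrt(6)+ 237958984528 / 17405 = 13671889.71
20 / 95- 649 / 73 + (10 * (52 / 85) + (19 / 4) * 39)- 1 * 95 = 8270359 / 94316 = 87.69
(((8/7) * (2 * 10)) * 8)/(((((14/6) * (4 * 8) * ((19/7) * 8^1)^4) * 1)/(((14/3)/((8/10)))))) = 0.00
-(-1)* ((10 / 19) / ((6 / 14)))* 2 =140 / 57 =2.46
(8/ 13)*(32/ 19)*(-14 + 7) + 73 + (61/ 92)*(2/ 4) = 3003043/ 45448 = 66.08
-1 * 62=-62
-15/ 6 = -5/ 2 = -2.50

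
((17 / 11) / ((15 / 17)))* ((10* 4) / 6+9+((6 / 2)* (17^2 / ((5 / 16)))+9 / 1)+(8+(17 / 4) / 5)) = 1947571 / 396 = 4918.11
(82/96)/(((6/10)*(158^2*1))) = 205/3594816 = 0.00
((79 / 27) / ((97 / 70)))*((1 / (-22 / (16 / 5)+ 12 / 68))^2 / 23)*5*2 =1022828800 / 49991951277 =0.02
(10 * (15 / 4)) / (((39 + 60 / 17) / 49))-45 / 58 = 42.43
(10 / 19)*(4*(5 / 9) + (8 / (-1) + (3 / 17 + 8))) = 3670 / 2907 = 1.26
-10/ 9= -1.11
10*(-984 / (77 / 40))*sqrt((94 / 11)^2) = -36998400 / 847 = -43681.70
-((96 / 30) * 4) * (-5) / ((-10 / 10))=-64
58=58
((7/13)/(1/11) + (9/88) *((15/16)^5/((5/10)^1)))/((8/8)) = 3641422363/599785472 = 6.07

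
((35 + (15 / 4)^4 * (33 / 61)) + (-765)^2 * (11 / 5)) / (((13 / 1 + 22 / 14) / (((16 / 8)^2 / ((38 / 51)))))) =140754173735 / 296704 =474392.57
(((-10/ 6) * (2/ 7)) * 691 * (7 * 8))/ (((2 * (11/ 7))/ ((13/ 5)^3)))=-85015112/ 825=-103048.62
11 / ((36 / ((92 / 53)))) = 0.53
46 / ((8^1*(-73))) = -23 / 292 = -0.08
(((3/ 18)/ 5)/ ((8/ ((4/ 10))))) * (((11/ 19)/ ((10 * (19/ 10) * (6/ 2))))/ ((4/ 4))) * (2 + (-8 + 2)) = -11/ 162450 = -0.00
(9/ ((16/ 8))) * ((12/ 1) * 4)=216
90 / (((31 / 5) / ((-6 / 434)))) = -1350 / 6727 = -0.20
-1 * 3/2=-3/2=-1.50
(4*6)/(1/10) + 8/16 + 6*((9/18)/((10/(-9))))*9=1081/5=216.20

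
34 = 34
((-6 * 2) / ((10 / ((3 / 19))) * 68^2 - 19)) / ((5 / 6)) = -216 / 4392515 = -0.00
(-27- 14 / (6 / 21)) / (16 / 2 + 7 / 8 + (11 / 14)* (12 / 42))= -29792 / 3567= -8.35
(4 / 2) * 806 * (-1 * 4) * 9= -58032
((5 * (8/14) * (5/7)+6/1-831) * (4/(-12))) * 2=80650/147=548.64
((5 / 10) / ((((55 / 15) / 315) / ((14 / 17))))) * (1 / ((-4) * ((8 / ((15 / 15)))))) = -6615 / 5984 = -1.11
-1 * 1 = -1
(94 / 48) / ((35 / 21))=47 / 40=1.18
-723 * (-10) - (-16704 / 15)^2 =-30821874 / 25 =-1232874.96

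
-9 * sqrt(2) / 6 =-3 * sqrt(2) / 2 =-2.12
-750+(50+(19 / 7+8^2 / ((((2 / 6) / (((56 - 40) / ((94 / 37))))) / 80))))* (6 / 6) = 31596513 / 329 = 96038.03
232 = 232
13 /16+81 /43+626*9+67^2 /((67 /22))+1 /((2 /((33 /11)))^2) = 4893707 /688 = 7112.95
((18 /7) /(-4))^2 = 81 /196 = 0.41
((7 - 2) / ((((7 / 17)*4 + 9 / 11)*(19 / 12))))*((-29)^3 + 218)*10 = -2711986200 / 8759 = -309622.81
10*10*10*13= 13000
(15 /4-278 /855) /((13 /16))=3604 /855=4.22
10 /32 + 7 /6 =71 /48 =1.48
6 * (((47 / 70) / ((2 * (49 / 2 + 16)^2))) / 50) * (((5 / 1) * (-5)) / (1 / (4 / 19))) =-188 / 1454355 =-0.00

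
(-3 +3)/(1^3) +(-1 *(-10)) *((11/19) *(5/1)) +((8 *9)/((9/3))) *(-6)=-2186/19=-115.05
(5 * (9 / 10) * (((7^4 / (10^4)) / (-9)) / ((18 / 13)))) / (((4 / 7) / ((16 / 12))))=-218491 / 1080000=-0.20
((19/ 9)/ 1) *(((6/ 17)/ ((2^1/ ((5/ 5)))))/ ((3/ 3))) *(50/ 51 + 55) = 20.86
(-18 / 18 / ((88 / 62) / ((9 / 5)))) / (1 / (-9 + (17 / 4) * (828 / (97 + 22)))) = -10044 / 385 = -26.09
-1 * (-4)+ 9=13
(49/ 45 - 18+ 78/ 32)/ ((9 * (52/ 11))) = -114631/ 336960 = -0.34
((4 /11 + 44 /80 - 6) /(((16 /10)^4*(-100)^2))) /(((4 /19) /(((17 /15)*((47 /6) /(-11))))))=5662513 /19031654400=0.00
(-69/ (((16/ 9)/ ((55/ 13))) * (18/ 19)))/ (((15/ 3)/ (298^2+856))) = -323246715/ 104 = -3108141.49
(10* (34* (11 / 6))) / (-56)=-935 / 84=-11.13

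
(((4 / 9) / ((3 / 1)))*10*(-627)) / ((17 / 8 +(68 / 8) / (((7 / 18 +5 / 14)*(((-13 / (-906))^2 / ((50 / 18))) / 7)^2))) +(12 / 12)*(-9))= -17955500992 / 1964381504618393667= -0.00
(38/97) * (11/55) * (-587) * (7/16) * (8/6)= -78071/2910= -26.83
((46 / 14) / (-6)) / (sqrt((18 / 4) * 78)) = -23 * sqrt(39) / 4914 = -0.03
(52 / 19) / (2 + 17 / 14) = 728 / 855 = 0.85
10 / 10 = 1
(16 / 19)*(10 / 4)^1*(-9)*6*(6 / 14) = -6480 / 133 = -48.72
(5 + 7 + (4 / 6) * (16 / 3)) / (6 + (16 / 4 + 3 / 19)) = 2660 / 1737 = 1.53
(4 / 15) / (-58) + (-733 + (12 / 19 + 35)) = -5763788 / 8265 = -697.37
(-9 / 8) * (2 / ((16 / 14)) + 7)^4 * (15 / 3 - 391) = 2606585625 / 1024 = 2545493.77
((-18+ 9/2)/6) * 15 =-135/4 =-33.75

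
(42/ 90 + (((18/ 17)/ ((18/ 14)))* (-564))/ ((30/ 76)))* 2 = -599858/ 255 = -2352.38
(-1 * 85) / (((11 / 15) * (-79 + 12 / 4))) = 1275 / 836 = 1.53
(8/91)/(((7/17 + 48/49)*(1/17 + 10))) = 16184/2576457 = 0.01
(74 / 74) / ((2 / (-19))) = -9.50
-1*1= -1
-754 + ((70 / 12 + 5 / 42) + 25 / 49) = -109888 / 147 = -747.54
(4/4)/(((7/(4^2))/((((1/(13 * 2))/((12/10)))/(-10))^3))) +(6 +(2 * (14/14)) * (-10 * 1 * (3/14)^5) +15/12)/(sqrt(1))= 231009775715/31903181856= 7.24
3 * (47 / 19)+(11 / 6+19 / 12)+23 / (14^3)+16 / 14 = 1875169 / 156408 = 11.99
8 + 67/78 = 691/78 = 8.86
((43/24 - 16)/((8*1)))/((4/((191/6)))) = -14.13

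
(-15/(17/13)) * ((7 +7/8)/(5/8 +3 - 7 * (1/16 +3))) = 1638/323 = 5.07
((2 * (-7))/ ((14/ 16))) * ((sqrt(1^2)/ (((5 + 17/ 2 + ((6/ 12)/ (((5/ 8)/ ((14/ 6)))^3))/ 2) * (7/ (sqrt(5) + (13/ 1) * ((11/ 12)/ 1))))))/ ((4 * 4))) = -160875/ 2505062 - 6750 * sqrt(5)/ 1252531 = -0.08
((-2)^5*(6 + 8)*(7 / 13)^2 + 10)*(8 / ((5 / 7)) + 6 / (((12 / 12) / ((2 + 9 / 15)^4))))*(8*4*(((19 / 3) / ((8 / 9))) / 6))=-1300203.28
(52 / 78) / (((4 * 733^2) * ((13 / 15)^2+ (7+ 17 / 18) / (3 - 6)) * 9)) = -25 / 1375997129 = -0.00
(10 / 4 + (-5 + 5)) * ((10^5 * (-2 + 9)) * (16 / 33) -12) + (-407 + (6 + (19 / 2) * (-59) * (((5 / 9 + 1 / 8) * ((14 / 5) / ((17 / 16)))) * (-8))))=7204045663 / 8415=856095.74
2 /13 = 0.15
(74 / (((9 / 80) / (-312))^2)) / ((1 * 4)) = 1280614400 / 9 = 142290488.89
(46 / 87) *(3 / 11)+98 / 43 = 33240 / 13717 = 2.42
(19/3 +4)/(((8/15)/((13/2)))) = 2015/16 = 125.94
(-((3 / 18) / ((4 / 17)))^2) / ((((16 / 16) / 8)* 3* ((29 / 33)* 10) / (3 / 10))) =-3179 / 69600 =-0.05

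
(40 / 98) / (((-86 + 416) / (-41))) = -82 / 1617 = -0.05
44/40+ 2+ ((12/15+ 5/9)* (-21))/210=667/225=2.96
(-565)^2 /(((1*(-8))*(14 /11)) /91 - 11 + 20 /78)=-136947525 /4657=-29406.81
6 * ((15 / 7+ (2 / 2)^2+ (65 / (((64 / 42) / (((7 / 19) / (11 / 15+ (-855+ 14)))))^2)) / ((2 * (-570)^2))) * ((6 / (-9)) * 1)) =-3731159522048345759 / 296796780162154496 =-12.57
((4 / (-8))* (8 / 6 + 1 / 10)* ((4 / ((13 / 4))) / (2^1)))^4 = 54700816 / 1445900625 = 0.04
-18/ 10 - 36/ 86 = -477/ 215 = -2.22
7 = 7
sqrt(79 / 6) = sqrt(474) / 6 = 3.63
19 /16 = 1.19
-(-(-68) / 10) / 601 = -34 / 3005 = -0.01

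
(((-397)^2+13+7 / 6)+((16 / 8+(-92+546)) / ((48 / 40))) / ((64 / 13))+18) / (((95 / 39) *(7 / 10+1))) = 98416253 / 2584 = 38086.79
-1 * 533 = -533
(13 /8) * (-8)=-13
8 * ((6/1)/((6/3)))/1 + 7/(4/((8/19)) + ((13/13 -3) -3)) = 230/9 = 25.56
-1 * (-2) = 2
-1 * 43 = -43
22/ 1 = 22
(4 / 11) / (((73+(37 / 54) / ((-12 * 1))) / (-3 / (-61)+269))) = 3867264 / 2883287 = 1.34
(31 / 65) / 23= 31 / 1495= 0.02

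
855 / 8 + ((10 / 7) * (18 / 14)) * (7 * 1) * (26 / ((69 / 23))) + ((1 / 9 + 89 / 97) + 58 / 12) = 10959005 / 48888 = 224.17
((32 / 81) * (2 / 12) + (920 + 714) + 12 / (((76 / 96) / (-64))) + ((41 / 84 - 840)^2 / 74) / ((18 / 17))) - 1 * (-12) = 5180893979929 / 535719744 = 9670.90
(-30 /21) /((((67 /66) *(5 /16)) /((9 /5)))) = -19008 /2345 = -8.11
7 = 7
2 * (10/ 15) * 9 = 12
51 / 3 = 17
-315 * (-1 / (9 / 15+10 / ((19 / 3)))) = 3325 / 23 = 144.57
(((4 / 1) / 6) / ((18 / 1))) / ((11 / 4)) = 4 / 297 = 0.01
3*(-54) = -162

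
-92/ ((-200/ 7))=161/ 50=3.22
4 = 4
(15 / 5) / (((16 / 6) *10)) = 0.11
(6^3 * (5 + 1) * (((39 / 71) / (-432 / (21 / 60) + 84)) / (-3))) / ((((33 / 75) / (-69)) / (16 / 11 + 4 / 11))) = -339066000 / 5764561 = -58.82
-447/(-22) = 447/22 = 20.32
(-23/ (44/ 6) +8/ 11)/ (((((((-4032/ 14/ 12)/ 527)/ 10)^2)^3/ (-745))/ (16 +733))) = 9899144808825897452040390625/ 65691648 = 150691071242814572897.31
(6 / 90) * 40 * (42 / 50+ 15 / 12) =418 / 75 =5.57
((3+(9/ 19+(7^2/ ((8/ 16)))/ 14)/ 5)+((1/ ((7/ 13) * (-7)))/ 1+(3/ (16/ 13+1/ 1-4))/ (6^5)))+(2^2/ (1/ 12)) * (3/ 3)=14494258333/ 277512480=52.23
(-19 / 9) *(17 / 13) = -323 / 117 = -2.76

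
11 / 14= 0.79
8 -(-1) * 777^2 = 603737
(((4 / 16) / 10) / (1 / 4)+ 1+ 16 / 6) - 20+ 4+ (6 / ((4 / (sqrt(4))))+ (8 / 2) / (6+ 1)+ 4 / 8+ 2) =-647 / 105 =-6.16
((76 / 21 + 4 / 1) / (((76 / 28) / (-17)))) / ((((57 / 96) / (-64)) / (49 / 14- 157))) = -855080960 / 1083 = -789548.44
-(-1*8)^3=512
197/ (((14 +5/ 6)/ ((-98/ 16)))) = -81.35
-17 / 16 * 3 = -51 / 16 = -3.19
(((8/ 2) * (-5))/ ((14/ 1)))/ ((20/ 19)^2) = -1.29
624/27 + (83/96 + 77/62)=25.22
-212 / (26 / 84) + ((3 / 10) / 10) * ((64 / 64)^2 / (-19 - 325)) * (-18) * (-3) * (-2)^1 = -684.91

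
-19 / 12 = -1.58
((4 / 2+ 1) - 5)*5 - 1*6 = -16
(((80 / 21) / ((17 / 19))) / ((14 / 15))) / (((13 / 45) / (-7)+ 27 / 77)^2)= 116386875 / 2442016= 47.66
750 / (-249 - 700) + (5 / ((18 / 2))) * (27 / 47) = -0.47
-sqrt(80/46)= -2*sqrt(230)/23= -1.32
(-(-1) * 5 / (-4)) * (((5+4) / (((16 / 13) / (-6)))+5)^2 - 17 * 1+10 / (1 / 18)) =-535765 / 256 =-2092.83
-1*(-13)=13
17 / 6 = 2.83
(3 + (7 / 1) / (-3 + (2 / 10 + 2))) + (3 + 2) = -3 / 4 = -0.75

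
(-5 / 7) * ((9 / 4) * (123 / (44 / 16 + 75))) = -5535 / 2177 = -2.54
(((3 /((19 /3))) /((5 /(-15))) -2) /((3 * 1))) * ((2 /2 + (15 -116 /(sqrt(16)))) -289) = 19630 /57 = 344.39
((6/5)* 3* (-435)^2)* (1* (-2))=-1362420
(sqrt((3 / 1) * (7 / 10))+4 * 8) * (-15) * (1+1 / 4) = -600 - 15 * sqrt(210) / 8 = -627.17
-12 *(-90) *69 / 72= 1035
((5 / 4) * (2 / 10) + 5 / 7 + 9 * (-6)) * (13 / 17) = -40.56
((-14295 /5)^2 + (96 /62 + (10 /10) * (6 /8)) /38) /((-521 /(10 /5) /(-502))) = 508807748253 /32302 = 15751586.53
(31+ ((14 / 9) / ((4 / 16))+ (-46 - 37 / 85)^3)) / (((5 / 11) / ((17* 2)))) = -7486601.53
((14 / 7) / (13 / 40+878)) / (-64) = -0.00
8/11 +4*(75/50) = 74/11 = 6.73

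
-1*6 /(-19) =6 /19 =0.32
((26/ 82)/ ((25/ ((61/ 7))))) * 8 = 6344/ 7175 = 0.88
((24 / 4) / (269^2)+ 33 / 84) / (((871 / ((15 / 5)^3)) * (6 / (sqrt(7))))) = 7165251 * sqrt(7) / 3529480136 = 0.01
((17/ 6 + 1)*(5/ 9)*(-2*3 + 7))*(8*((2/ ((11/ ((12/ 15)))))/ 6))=368/ 891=0.41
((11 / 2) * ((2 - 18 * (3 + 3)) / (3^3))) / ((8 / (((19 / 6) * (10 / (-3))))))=55385 / 1944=28.49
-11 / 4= -2.75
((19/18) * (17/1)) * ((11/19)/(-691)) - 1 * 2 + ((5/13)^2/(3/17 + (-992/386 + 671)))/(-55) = -25552309481014/12680804007729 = -2.02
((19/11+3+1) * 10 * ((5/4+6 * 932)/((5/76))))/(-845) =-4120074/715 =-5762.34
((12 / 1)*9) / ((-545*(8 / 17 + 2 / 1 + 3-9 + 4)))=-459 / 1090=-0.42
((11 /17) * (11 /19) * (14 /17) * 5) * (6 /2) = 25410 /5491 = 4.63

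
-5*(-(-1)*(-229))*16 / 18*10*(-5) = -458000 / 9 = -50888.89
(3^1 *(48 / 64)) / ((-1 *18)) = -1 / 8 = -0.12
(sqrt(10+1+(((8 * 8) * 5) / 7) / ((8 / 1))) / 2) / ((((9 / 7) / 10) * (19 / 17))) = 14.23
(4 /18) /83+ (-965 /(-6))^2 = 25867.36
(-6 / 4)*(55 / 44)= -15 / 8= -1.88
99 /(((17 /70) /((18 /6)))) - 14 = 20552 /17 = 1208.94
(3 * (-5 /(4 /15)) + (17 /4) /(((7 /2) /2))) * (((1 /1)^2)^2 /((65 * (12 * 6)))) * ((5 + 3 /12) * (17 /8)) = -25619 /199680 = -0.13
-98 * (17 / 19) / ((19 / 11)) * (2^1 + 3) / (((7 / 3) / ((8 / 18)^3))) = -837760 / 87723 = -9.55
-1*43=-43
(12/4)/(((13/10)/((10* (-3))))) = -900/13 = -69.23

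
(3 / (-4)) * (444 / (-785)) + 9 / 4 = 8397 / 3140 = 2.67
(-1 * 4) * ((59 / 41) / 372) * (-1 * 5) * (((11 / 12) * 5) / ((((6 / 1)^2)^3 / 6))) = 16225 / 355798656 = 0.00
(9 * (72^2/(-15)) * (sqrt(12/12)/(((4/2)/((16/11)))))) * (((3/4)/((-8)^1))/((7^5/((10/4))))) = 5832/184877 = 0.03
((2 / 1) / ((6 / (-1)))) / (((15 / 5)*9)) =-1 / 81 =-0.01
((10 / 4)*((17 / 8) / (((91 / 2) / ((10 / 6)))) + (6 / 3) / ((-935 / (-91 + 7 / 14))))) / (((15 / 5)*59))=277127 / 72288216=0.00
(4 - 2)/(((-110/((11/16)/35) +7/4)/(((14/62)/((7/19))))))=-152/694183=-0.00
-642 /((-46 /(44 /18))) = 2354 /69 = 34.12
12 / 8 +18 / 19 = 93 / 38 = 2.45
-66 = -66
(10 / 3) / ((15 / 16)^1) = 32 / 9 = 3.56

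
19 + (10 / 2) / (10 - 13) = 52 / 3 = 17.33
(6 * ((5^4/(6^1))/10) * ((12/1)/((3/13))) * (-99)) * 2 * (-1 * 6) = 3861000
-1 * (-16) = 16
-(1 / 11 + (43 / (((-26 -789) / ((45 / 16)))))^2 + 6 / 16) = -36505987 / 74818304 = -0.49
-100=-100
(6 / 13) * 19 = 8.77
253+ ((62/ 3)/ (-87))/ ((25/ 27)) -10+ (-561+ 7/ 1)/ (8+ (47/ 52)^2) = 3109692149/ 17284725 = 179.91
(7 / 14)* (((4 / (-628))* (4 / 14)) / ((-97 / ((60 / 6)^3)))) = 1000 / 106603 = 0.01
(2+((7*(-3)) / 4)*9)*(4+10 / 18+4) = -13937 / 36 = -387.14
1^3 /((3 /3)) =1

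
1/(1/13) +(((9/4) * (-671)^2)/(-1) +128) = -1012901.25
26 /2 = 13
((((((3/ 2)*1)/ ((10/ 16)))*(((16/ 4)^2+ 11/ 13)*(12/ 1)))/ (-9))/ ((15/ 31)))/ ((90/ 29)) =-525016/ 14625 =-35.90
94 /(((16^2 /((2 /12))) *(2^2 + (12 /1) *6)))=47 /58368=0.00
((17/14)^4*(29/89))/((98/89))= 2422109/3764768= 0.64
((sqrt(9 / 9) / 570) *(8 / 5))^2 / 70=8 / 71071875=0.00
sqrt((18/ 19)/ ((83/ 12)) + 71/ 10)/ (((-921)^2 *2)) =sqrt(1799782790)/ 26753521140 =0.00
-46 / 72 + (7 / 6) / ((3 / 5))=47 / 36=1.31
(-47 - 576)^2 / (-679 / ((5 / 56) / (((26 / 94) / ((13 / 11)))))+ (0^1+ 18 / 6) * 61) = -91210315 / 375259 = -243.06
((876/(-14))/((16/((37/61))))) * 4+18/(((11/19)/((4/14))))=-5685/9394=-0.61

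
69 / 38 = 1.82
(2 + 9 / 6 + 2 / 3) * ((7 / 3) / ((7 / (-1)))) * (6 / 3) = -25 / 9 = -2.78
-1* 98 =-98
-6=-6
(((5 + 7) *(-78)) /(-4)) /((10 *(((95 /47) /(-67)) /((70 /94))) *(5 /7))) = -384111 /475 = -808.65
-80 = -80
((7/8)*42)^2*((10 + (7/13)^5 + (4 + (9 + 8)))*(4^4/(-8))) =-498169132020/371293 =-1341714.31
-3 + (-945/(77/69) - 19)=-868.82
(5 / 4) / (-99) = -5 / 396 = -0.01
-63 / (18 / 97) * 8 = -2716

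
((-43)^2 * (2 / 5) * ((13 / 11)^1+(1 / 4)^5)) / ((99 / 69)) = 188862407 / 309760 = 609.71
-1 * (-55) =55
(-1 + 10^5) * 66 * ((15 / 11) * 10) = 89999100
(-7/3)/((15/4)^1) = -28/45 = -0.62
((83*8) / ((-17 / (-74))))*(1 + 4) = 245680 / 17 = 14451.76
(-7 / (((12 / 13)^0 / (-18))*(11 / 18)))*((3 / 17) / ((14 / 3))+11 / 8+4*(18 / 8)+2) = 957177 / 374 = 2559.30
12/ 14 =6/ 7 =0.86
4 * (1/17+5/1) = 344/17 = 20.24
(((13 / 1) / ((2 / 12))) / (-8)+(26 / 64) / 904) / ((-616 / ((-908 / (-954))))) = 0.02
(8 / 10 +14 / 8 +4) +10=16.55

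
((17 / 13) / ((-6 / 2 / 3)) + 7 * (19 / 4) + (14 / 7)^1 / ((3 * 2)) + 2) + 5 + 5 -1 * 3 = 6439 / 156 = 41.28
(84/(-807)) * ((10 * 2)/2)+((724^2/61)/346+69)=263421065/2838757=92.79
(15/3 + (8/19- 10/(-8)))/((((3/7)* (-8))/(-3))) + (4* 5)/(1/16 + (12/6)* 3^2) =1220221/175712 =6.94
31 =31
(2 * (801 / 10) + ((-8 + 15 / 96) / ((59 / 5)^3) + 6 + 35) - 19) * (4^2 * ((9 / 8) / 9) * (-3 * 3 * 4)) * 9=-484951190373 / 4107580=-118062.51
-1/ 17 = -0.06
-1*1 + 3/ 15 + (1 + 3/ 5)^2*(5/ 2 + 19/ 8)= 11.68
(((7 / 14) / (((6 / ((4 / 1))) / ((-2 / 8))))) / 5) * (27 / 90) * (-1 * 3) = 3 / 200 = 0.02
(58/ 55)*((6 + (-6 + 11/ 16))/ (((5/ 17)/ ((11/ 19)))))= 1.43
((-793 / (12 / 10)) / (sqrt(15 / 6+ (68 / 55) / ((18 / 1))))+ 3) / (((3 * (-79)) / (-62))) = -107.08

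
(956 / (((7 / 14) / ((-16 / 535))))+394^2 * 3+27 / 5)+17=249135172 / 535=465673.22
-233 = -233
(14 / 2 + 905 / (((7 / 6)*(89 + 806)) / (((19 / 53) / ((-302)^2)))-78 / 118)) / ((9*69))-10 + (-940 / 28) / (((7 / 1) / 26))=-3661272343686495124 / 27184448449810323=-134.68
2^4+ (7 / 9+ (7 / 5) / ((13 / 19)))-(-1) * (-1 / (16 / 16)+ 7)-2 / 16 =24.70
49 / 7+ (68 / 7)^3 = 316833 / 343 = 923.71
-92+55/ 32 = -2889/ 32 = -90.28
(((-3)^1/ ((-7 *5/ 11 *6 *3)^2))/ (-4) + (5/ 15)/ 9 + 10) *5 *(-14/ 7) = -5311721/ 52920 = -100.37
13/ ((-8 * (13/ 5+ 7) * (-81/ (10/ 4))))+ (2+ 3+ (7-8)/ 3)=290629/ 62208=4.67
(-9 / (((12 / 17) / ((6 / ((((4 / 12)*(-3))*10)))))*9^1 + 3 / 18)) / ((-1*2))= -459 / 1063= -0.43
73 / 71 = 1.03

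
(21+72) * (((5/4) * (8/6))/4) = 155/4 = 38.75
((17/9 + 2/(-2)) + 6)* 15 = 310/3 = 103.33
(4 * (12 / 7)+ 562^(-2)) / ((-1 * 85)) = -15160519 / 187927180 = -0.08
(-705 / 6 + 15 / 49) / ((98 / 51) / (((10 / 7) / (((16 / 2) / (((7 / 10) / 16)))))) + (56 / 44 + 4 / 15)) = -32215425 / 68035324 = -0.47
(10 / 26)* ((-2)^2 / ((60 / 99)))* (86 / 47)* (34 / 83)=96492 / 50713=1.90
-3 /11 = -0.27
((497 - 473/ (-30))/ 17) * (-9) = -46149/ 170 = -271.46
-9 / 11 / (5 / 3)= -27 / 55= -0.49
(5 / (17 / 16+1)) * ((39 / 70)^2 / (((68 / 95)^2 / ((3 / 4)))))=2745405 / 2492336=1.10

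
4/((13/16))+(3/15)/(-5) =1587/325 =4.88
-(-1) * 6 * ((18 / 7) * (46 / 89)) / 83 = 4968 / 51709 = 0.10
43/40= 1.08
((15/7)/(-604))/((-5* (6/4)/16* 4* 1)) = 0.00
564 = 564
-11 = -11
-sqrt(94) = -9.70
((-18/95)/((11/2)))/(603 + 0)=-4/70015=-0.00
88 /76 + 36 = 706 /19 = 37.16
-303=-303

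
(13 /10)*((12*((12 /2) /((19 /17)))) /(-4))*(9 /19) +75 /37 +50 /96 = -23624551 /3205680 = -7.37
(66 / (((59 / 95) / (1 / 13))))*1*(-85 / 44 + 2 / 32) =-93765 / 6136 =-15.28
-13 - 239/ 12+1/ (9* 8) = -2369/ 72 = -32.90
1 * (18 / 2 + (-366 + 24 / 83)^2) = 921427317 / 6889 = 133753.42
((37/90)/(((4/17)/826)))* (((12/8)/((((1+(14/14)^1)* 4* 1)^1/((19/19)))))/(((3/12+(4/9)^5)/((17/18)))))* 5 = 4779.80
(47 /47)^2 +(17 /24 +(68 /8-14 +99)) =2285 /24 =95.21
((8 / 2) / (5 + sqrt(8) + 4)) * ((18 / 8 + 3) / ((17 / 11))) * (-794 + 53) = -1540539 / 1241 + 342342 * sqrt(2) / 1241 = -851.24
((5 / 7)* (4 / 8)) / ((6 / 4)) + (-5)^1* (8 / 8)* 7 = -730 / 21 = -34.76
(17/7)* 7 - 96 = -79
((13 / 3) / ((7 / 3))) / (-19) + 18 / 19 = 113 / 133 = 0.85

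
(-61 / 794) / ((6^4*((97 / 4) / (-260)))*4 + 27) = 3965 / 23560362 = 0.00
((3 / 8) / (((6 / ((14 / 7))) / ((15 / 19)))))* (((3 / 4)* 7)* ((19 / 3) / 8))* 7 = 735 / 256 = 2.87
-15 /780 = -1 /52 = -0.02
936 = 936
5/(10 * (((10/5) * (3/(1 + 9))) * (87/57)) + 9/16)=304/591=0.51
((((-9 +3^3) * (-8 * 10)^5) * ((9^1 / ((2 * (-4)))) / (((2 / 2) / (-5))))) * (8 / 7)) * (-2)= 5308416000000 / 7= 758345142857.14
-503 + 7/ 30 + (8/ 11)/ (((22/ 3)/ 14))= -501.38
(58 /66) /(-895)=-29 /29535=-0.00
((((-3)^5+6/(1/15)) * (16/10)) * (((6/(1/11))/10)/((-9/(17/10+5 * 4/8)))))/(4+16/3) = 10098/125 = 80.78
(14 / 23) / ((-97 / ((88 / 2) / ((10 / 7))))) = -2156 / 11155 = -0.19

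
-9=-9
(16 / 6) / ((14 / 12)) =16 / 7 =2.29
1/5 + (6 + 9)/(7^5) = 16882/84035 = 0.20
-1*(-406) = 406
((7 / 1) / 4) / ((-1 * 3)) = -7 / 12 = -0.58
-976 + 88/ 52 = -12666/ 13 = -974.31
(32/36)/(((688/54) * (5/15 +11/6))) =18/559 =0.03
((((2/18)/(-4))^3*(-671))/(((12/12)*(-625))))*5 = -671/5832000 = -0.00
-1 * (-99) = 99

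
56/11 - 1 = 45/11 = 4.09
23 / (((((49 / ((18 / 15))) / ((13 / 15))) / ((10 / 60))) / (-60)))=-4.88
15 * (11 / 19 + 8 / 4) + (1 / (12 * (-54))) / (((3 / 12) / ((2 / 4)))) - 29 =59597 / 6156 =9.68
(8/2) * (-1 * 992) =-3968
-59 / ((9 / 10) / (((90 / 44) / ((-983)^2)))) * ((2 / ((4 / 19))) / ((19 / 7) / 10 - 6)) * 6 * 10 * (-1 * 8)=-470820000 / 4262300779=-0.11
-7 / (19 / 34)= -238 / 19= -12.53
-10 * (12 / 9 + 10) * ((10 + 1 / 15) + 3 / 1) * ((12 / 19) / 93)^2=-213248 / 3122289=-0.07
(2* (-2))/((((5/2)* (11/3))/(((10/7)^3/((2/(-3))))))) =7200/3773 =1.91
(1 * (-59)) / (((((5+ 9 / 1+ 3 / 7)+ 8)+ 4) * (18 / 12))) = -826 / 555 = -1.49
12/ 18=2/ 3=0.67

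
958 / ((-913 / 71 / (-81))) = 5509458 / 913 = 6034.46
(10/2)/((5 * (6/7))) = 7/6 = 1.17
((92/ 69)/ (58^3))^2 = 1/ 21413639556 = 0.00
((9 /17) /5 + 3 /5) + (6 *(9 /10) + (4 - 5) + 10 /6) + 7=3512 /255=13.77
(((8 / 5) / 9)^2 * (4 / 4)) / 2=32 / 2025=0.02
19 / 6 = 3.17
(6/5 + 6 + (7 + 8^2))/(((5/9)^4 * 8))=2565351/25000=102.61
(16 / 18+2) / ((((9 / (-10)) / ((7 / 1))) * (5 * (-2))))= 182 / 81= 2.25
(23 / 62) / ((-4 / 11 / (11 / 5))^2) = 336743 / 24800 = 13.58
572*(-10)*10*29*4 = -6635200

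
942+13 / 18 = 16969 / 18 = 942.72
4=4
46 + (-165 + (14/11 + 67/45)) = -57538/495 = -116.24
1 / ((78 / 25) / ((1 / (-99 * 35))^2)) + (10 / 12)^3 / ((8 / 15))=1300674407 / 1198701504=1.09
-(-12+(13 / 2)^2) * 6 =-363 / 2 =-181.50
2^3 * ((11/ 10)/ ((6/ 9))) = 66/ 5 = 13.20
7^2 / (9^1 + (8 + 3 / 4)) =196 / 71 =2.76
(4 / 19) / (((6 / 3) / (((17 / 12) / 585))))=17 / 66690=0.00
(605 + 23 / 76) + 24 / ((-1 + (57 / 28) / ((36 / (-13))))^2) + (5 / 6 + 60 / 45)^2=71833953659 / 116242038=617.97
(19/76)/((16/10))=5/32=0.16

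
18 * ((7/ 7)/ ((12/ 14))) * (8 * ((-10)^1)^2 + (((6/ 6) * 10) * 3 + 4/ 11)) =191814/ 11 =17437.64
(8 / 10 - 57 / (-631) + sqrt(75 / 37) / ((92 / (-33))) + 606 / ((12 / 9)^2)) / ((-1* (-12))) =8626157 / 302880 - 55* sqrt(111) / 13616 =28.44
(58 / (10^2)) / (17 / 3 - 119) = -87 / 17000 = -0.01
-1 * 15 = -15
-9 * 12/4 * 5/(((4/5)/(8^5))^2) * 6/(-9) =150994944000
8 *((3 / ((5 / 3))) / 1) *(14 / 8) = 126 / 5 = 25.20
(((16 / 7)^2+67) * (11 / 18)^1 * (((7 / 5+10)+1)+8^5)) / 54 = 1063423493 / 39690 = 26793.23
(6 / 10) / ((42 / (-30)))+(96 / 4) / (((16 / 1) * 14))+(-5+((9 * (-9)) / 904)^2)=-30395369 / 5720512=-5.31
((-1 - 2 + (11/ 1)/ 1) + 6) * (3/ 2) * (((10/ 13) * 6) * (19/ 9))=2660/ 13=204.62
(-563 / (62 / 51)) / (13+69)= -28713 / 5084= -5.65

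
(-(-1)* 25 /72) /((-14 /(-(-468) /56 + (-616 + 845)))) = -83075 /14112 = -5.89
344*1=344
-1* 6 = -6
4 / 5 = 0.80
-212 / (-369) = 212 / 369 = 0.57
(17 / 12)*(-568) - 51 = -2567 / 3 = -855.67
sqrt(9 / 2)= 3 * sqrt(2) / 2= 2.12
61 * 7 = 427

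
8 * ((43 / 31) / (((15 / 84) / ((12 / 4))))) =28896 / 155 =186.43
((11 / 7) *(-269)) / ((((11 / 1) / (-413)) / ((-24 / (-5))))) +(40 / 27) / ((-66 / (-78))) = 113131088 / 1485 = 76182.55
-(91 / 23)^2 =-8281 / 529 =-15.65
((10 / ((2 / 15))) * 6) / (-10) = -45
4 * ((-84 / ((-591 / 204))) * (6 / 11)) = 137088 / 2167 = 63.26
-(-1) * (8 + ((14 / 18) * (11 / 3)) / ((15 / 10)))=802 / 81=9.90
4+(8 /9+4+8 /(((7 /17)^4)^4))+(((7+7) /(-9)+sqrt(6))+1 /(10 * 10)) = sqrt(6)+116786933713746529185403 /9969879170880300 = 11713979.29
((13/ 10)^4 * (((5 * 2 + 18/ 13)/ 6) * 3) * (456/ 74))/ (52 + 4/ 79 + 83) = 9893091/ 13336250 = 0.74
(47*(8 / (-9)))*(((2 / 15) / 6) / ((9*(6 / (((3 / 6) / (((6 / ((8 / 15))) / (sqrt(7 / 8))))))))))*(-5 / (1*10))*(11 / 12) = 517*sqrt(14) / 5904900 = 0.00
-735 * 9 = -6615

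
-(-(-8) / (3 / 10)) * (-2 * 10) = 1600 / 3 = 533.33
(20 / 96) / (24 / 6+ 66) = 1 / 336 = 0.00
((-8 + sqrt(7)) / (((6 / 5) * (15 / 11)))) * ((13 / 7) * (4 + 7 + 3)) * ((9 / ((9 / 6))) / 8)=-286 / 3 + 143 * sqrt(7) / 12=-63.80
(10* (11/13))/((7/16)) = 19.34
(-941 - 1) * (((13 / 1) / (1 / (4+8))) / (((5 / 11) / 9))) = -14548248 / 5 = -2909649.60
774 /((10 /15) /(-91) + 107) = 211302 /29209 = 7.23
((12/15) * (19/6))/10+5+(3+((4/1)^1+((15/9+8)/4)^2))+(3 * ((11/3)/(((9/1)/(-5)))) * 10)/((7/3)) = -204041/25200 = -8.10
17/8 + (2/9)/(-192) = 1835/864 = 2.12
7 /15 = 0.47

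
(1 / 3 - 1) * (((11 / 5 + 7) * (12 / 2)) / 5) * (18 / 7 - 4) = 368 / 35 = 10.51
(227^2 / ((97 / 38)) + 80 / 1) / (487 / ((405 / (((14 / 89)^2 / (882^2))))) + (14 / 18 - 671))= -25030479152355390 / 827764301819081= -30.24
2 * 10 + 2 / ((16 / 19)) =179 / 8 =22.38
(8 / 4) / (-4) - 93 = -187 / 2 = -93.50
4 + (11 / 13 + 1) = 76 / 13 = 5.85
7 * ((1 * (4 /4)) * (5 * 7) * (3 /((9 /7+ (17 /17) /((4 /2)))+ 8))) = 10290 /137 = 75.11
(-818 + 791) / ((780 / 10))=-9 / 26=-0.35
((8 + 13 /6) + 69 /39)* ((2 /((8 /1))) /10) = 931 /3120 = 0.30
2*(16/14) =16/7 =2.29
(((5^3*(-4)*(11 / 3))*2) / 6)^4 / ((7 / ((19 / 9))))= 17386187500000000 / 413343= 42062373138.05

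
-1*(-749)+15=764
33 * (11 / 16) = 363 / 16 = 22.69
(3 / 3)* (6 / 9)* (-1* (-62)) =41.33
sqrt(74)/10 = 0.86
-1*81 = -81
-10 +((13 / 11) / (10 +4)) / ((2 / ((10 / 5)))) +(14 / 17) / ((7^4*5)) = -6359911 / 641410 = -9.92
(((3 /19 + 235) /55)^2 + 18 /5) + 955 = 1066778189 /1092025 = 976.88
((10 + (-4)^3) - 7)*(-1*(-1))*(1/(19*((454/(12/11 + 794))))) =-266753/47443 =-5.62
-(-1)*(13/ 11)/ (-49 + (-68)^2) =13/ 50325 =0.00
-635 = -635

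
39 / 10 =3.90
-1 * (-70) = 70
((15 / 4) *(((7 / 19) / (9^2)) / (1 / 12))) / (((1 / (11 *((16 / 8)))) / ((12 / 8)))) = 385 / 57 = 6.75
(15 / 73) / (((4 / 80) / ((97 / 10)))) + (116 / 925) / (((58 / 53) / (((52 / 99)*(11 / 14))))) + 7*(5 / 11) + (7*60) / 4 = 6929945068 / 46794825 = 148.09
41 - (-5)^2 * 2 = -9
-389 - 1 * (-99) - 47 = -337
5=5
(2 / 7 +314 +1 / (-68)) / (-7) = -44.90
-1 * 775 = -775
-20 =-20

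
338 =338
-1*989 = -989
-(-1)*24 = 24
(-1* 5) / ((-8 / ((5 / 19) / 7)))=25 / 1064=0.02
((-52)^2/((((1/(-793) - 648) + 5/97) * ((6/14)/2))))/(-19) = 727980344/710233395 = 1.02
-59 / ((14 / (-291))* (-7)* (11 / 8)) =-68676 / 539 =-127.41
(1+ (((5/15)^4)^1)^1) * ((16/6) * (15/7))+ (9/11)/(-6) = 70459/12474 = 5.65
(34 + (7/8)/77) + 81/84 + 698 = 451513/616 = 732.98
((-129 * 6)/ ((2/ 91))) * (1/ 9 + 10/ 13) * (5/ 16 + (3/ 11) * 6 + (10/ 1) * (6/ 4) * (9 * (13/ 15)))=-649047805/ 176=-3687771.62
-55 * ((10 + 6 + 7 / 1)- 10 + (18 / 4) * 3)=-2915 / 2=-1457.50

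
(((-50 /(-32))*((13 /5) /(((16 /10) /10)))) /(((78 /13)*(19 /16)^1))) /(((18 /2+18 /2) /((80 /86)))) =8125 /44118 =0.18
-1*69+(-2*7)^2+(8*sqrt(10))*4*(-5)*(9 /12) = -252.47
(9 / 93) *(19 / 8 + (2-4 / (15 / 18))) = -51 / 1240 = -0.04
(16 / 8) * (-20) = -40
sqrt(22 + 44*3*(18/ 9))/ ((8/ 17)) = 17*sqrt(286)/ 8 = 35.94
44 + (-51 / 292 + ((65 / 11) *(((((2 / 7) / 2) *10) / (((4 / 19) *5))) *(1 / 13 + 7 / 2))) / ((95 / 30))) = 1189039 / 22484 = 52.88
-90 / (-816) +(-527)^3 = -19905392873 / 136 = -146363182.89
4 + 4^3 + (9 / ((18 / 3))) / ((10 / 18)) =70.70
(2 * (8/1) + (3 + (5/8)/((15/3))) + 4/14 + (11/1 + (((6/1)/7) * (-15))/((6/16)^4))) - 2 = -313361/504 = -621.75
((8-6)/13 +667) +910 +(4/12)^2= 184540/117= 1577.26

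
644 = 644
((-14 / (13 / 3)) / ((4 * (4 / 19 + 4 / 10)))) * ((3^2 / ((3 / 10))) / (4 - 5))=29925 / 754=39.69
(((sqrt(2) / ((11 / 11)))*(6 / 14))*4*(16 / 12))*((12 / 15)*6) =384*sqrt(2) / 35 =15.52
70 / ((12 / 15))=175 / 2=87.50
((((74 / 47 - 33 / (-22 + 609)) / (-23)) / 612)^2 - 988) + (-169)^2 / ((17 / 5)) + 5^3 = 1136700097334901372961 / 150810102351159696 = 7537.29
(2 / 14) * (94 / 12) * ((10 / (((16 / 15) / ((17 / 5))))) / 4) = 3995 / 448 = 8.92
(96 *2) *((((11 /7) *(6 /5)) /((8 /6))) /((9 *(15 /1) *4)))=88 /175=0.50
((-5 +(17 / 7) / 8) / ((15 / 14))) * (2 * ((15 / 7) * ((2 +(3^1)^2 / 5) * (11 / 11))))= -4997 / 70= -71.39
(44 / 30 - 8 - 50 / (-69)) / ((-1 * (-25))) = -668 / 2875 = -0.23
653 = 653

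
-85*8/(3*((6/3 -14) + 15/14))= 560/27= 20.74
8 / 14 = 4 / 7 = 0.57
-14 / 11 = -1.27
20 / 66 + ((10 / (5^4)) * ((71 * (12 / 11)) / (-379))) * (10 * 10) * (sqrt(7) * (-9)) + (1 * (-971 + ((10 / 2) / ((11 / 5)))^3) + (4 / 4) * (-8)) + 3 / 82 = -316595105 / 327426 + 61344 * sqrt(7) / 20845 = -959.14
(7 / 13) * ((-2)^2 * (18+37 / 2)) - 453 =-4867 / 13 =-374.38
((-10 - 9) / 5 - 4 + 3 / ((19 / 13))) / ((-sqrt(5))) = 546 * sqrt(5) / 475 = 2.57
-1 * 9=-9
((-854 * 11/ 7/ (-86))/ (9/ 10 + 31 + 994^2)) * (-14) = -93940/ 424869197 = -0.00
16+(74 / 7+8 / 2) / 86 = 4867 / 301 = 16.17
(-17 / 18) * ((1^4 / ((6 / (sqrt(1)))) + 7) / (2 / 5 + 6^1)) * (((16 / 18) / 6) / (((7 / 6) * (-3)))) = 3655 / 81648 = 0.04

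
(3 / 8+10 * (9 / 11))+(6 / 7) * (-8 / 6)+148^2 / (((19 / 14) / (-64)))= -12089519371 / 11704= -1032939.11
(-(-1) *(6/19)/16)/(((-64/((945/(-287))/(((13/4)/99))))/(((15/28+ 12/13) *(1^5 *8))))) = 0.36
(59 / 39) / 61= 59 / 2379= 0.02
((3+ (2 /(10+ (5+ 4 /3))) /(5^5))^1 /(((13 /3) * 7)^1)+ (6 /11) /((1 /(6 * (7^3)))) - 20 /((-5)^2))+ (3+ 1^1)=13274408621 /11790625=1125.84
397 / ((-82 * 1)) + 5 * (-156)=-64357 / 82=-784.84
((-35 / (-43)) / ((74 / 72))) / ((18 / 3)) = 210 / 1591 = 0.13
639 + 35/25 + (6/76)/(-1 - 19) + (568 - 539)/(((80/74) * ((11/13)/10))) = 8004021/8360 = 957.42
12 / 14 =6 / 7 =0.86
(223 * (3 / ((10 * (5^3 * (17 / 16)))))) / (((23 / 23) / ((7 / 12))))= 3122 / 10625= 0.29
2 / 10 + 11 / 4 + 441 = 8879 / 20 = 443.95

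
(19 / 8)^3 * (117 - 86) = 212629 / 512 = 415.29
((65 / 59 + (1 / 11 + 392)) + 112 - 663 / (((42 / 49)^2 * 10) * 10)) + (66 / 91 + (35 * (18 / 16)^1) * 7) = 54749019139 / 70870800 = 772.52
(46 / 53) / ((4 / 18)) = 207 / 53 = 3.91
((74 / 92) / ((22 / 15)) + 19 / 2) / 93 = 0.11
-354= -354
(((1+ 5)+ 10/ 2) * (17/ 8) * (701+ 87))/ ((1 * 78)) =36839/ 156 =236.15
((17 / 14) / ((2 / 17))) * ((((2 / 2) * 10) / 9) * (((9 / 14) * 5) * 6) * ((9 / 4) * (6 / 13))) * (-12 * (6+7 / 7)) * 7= -1755675 / 13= -135051.92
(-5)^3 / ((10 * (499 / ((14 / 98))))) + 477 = 3332297 / 6986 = 477.00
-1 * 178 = -178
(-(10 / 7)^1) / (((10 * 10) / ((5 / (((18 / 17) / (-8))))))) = 34 / 63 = 0.54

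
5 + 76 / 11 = 11.91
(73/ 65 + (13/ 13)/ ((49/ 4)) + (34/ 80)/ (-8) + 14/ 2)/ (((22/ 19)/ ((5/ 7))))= 31570761/ 6278272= 5.03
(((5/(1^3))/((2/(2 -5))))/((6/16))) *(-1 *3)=60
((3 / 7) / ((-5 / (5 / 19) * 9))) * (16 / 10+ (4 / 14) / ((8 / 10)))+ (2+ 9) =307093 / 27930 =11.00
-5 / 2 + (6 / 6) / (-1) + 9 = 11 / 2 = 5.50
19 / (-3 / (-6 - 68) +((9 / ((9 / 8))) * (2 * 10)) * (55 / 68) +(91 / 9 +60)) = 215118 / 2259457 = 0.10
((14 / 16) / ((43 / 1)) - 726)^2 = 62368569169 / 118336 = 527046.45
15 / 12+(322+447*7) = 13809 / 4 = 3452.25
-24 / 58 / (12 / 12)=-12 / 29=-0.41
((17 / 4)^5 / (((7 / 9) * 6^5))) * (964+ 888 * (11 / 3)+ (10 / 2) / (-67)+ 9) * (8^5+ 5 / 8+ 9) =1953543743617059 / 61472768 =31779010.56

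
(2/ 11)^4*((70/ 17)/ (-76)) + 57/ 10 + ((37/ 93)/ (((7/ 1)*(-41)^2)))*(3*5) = 98335356103377/ 17250461184110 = 5.70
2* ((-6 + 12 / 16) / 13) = -21 / 26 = -0.81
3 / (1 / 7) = 21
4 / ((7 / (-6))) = -3.43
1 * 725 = 725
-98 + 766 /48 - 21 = -2473 /24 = -103.04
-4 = -4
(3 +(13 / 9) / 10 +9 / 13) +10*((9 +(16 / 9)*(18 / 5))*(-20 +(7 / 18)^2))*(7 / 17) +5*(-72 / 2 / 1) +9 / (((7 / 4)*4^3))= -1434.73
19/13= 1.46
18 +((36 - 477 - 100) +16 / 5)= -2599 / 5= -519.80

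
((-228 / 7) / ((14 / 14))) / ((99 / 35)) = -380 / 33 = -11.52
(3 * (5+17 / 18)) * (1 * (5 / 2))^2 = 2675 / 24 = 111.46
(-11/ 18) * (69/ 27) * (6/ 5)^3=-1012/ 375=-2.70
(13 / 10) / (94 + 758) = 13 / 8520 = 0.00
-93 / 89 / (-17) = 93 / 1513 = 0.06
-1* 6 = -6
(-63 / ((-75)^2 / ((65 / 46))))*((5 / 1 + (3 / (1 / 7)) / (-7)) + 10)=-546 / 2875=-0.19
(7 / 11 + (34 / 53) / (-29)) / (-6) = -10385 / 101442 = -0.10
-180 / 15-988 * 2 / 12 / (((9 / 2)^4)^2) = -1549808420 / 129140163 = -12.00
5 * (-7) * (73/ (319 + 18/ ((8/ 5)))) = -10220/ 1321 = -7.74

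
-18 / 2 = -9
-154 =-154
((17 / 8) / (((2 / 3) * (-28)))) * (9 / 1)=-459 / 448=-1.02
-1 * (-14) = 14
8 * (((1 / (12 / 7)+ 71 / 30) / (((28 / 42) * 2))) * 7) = 1239 / 10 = 123.90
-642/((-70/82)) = 26322/35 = 752.06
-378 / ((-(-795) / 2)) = -252 / 265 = -0.95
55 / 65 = 0.85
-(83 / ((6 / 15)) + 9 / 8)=-1669 / 8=-208.62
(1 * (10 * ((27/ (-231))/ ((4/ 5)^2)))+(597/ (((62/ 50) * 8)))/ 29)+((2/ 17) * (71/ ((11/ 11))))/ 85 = 138915289/ 400108940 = 0.35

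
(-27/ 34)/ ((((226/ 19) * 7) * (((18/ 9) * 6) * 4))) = -171/ 860608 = -0.00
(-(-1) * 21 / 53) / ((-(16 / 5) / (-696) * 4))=9135 / 424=21.54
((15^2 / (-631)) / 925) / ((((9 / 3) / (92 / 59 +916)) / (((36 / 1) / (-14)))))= 2923344 / 9642311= 0.30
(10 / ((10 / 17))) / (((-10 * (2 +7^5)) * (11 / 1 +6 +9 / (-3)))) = -0.00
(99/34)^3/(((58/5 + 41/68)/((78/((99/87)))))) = 18474885/133229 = 138.67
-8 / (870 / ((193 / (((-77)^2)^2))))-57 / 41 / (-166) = 871614397363 / 104074444715010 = 0.01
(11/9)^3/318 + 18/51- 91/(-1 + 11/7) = -1252373101/7881948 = -158.89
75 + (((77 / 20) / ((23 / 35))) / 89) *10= 309745 / 4094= 75.66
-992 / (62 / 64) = -1024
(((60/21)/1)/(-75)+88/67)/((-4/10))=-4486/1407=-3.19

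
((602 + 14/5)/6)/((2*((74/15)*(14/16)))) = 11.68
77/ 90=0.86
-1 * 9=-9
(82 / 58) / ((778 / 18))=369 / 11281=0.03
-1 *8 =-8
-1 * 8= -8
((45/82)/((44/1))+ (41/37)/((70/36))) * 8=4.66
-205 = -205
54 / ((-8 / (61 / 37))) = -1647 / 148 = -11.13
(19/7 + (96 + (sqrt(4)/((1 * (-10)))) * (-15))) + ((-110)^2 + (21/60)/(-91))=12201.71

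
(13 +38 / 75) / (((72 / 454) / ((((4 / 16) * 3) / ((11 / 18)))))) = 229951 / 2200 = 104.52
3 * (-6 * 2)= -36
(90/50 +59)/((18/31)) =4712/45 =104.71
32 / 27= 1.19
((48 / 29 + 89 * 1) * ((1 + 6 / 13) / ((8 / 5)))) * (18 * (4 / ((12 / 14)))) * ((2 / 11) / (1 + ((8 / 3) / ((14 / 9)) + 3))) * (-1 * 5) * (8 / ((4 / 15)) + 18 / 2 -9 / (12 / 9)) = -35689.23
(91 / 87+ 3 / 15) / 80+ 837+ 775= 28049071 / 17400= 1612.02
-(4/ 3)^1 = -4/ 3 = -1.33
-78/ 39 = -2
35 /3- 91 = -238 /3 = -79.33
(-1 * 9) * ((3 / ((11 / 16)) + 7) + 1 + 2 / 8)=-4995 / 44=-113.52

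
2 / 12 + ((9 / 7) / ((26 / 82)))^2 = 825247 / 49686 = 16.61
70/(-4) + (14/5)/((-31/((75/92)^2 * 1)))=-17.56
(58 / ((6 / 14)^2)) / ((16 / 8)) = 1421 / 9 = 157.89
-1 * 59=-59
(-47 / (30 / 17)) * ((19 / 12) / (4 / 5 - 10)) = 15181 / 3312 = 4.58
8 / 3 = 2.67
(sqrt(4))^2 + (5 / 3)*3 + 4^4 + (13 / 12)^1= 3193 / 12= 266.08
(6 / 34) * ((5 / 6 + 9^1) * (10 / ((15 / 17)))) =59 / 3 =19.67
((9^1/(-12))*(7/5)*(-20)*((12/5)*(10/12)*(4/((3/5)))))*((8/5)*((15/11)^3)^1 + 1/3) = 1229.32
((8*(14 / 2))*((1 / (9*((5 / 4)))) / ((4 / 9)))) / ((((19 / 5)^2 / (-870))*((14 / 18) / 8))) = -2505600 / 361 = -6940.72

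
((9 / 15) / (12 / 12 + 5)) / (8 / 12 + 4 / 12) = 1 / 10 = 0.10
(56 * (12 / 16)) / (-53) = -42 / 53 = -0.79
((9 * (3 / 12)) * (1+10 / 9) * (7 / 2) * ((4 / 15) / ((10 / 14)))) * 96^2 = 1430016 / 25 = 57200.64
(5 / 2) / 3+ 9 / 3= 23 / 6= 3.83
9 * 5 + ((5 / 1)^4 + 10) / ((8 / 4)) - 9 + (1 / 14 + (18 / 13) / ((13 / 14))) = 420039 / 1183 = 355.06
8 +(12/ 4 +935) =946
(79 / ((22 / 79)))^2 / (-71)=-38950081 / 34364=-1133.46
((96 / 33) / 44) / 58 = 4 / 3509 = 0.00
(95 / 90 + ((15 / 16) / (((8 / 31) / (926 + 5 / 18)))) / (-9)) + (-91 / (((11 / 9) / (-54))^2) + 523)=-148439801635 / 836352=-177484.84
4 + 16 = 20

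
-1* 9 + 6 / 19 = -165 / 19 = -8.68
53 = 53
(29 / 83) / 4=29 / 332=0.09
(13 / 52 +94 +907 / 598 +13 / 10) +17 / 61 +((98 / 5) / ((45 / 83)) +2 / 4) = 2199566309 / 16415100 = 134.00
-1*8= -8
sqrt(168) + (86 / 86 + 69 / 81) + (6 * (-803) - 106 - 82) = -135112 / 27 + 2 * sqrt(42) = -4991.19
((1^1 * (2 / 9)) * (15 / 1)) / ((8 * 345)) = 1 / 828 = 0.00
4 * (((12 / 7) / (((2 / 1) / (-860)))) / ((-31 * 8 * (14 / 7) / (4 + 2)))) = 7740 / 217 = 35.67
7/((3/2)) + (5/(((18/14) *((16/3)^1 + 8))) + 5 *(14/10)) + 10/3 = 15.29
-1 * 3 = -3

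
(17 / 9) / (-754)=-0.00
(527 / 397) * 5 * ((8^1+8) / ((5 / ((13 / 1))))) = 276.11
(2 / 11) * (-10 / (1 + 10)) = -20 / 121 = -0.17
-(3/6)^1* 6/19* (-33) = 99/19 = 5.21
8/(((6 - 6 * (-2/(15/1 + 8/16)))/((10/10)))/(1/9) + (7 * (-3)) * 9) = -248/3969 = -0.06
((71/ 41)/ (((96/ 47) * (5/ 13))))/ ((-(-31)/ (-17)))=-737477/ 610080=-1.21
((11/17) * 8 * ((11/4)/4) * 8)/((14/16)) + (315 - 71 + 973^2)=112693659/119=947005.54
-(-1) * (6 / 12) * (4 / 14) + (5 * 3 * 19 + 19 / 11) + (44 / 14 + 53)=26412 / 77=343.01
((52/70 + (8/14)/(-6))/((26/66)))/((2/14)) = 748/65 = 11.51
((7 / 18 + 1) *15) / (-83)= -125 / 498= -0.25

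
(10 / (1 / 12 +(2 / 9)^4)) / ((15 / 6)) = 104976 / 2251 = 46.64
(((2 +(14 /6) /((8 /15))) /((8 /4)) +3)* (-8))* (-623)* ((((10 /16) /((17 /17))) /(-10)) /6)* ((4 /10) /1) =-20559 /160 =-128.49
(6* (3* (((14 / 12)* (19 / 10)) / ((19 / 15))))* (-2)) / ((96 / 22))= -231 / 16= -14.44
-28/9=-3.11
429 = 429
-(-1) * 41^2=1681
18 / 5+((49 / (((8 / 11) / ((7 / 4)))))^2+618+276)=75773357 / 5120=14799.48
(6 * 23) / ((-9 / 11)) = -506 / 3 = -168.67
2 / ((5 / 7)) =14 / 5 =2.80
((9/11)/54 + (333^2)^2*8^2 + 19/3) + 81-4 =51939868241405/66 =786967700627.35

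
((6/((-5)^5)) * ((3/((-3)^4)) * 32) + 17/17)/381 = 28061/10715625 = 0.00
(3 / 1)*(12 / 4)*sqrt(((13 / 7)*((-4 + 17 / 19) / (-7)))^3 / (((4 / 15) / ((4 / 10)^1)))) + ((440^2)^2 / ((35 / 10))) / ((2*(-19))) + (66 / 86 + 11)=-1611681212702 / 5719 + 6903*sqrt(87438) / 247646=-281811709.31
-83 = -83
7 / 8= 0.88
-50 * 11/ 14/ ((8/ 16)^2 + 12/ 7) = -20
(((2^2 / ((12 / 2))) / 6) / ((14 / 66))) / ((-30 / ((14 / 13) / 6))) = -11 / 3510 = -0.00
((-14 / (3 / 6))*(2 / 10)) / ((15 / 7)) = -196 / 75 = -2.61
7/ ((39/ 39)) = 7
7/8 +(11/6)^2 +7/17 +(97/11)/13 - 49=-7644313/175032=-43.67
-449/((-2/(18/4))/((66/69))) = 44451/46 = 966.33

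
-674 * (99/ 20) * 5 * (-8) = 133452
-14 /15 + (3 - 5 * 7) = -494 /15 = -32.93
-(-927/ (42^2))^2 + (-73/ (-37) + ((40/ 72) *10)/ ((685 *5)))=2976635339/ 1752576336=1.70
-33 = -33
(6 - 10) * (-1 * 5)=20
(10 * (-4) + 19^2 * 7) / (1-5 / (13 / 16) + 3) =-32331 / 28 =-1154.68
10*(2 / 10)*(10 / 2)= 10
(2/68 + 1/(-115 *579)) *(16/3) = 532408/3395835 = 0.16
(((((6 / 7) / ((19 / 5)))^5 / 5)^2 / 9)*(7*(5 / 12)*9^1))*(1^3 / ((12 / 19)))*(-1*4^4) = -209952000000000 / 13021612539908538853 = -0.00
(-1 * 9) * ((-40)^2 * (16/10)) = -23040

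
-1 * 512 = -512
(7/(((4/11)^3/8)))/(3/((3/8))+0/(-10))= 9317/64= 145.58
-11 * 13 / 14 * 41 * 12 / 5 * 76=-2673528 / 35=-76386.51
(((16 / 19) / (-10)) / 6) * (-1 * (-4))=-16 / 285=-0.06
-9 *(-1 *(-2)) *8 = -144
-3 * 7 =-21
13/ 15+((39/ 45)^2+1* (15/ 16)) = 9199/ 3600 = 2.56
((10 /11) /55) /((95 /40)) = 16 /2299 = 0.01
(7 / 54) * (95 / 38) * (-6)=-35 / 18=-1.94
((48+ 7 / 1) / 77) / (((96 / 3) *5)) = 1 / 224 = 0.00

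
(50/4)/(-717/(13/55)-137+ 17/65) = -125/31702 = -0.00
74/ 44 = 37/ 22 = 1.68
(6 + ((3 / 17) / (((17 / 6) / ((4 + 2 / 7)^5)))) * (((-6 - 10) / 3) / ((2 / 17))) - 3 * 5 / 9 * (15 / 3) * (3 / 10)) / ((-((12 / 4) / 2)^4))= 18646399736 / 23143239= 805.70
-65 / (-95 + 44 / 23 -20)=1495 / 2601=0.57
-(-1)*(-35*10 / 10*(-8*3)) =840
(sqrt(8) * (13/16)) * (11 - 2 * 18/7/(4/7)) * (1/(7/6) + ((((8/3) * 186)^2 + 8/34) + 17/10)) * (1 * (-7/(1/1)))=-3805910719 * sqrt(2)/680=-7915250.82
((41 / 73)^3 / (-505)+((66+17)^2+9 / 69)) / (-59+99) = 31128068958067 / 180737298200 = 172.23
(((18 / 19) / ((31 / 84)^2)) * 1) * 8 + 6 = 1125618 / 18259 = 61.65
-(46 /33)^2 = -1.94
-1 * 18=-18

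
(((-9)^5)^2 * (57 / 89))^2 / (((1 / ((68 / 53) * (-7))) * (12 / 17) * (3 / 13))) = -115424134250693479564037139 / 419813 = -274941781818794271649.61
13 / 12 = 1.08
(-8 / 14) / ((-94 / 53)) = 106 / 329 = 0.32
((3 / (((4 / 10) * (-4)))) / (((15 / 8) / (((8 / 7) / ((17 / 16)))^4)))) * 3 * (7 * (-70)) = 1967.75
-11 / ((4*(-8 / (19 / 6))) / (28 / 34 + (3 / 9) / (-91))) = 795245 / 891072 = 0.89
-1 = -1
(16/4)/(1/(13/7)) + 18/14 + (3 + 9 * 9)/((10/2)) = 893/35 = 25.51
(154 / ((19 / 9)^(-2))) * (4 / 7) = 31768 / 81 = 392.20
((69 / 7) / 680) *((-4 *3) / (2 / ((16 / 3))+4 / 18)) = -7452 / 25585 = -0.29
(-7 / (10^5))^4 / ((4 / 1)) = 2401 / 400000000000000000000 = 0.00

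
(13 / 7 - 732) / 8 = -5111 / 56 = -91.27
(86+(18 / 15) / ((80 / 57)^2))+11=1561747 / 16000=97.61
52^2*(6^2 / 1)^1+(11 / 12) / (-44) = 4672511 / 48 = 97343.98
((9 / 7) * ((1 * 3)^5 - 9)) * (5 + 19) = 50544 / 7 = 7220.57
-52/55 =-0.95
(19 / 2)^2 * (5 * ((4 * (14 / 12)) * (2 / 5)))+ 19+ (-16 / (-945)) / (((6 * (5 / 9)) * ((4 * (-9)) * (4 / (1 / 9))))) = 219769199 / 255150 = 861.33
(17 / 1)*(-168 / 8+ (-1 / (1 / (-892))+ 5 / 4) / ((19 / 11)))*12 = 1923057 / 19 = 101213.53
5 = 5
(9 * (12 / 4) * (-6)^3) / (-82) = 71.12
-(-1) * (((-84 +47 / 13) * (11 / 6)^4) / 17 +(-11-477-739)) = -366732277 / 286416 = -1280.42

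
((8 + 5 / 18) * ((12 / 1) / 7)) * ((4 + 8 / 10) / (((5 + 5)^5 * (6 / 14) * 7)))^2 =149 / 41015625000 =0.00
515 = 515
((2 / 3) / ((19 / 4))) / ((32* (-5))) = -1 / 1140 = -0.00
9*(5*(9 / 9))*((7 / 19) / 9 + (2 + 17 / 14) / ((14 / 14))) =38965 / 266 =146.48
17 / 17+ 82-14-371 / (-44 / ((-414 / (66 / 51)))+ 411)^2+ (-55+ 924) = 1963426371561431 / 2093209984849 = 938.00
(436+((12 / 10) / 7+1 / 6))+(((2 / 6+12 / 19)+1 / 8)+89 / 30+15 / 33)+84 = 92142529 / 175560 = 524.85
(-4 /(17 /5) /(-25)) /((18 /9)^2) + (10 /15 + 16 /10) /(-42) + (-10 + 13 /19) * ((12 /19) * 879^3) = -7724682050296366 /1933155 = -3995893785.18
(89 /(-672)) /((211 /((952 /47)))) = -1513 /119004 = -0.01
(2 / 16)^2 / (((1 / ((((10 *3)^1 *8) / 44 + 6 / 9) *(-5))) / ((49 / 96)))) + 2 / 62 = -665719 / 3142656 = -0.21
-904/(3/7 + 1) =-632.80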